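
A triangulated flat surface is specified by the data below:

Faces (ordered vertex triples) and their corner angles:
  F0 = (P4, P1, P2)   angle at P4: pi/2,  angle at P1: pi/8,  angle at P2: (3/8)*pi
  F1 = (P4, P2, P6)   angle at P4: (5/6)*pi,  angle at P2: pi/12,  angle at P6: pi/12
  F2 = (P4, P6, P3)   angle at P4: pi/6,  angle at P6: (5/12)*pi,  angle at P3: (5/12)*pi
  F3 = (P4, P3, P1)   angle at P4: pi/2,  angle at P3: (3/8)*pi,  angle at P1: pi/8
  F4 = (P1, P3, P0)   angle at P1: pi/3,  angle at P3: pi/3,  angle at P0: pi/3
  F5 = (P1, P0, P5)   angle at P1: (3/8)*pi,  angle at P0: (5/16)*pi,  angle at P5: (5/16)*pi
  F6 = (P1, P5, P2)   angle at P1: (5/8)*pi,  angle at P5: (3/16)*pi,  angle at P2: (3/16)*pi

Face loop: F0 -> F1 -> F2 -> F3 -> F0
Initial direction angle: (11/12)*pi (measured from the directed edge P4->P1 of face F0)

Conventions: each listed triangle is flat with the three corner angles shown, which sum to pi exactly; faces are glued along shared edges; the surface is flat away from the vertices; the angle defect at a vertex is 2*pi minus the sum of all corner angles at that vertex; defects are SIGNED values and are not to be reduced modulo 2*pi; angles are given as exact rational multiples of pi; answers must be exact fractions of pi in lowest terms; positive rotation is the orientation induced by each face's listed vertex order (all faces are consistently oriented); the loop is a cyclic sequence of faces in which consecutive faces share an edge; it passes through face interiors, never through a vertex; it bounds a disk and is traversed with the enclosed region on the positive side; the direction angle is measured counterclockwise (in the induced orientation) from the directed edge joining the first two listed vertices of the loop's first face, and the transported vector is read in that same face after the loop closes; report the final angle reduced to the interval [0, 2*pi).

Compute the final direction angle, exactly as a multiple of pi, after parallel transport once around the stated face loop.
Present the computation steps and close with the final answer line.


enclosed vertex P4: corner angles sum to 2*pi, defect = 2*pi - 2*pi = 0
the rotation equals the total enclosed defect, so the final angle is initial + defects (mod 2*pi)
final angle = (11/12)*pi + 0 = (11/12)*pi (mod 2*pi)

Answer: final direction angle = (11/12)*pi


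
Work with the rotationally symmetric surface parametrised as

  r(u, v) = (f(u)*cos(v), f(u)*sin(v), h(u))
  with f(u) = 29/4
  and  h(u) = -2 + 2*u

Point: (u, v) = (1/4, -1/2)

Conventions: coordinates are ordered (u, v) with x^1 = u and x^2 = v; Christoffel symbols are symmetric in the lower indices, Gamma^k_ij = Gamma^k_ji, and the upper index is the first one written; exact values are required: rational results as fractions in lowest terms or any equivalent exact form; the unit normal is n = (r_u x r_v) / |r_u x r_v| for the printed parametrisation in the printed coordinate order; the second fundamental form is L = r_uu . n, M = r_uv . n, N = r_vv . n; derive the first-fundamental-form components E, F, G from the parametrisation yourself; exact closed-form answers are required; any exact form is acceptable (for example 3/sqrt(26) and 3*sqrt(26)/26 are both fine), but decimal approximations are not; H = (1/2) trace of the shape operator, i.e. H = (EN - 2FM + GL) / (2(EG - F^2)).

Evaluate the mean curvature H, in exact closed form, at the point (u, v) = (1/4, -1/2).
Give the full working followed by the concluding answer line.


f = 29/4, f' = 0, f'' = 0, h' = 2, h'' = 0
E = 4, F = 0, G = 841/16; answer radicand W^2 = 4
unnormalised second-form numerators: l = 0, m = 0, n = 29/2; L = l/sqrt(4), and similarly M = m/sqrt(W^2), N = n/sqrt(W^2)
H = (E*n - 2*F*m + G*l) / (2*(EG - F^2)*sqrt(W^2)); E*n - 2*F*m + G*l = 58, EG - F^2 = 841/4, so H = (4/29)/sqrt(4)

Answer: H = 2/29


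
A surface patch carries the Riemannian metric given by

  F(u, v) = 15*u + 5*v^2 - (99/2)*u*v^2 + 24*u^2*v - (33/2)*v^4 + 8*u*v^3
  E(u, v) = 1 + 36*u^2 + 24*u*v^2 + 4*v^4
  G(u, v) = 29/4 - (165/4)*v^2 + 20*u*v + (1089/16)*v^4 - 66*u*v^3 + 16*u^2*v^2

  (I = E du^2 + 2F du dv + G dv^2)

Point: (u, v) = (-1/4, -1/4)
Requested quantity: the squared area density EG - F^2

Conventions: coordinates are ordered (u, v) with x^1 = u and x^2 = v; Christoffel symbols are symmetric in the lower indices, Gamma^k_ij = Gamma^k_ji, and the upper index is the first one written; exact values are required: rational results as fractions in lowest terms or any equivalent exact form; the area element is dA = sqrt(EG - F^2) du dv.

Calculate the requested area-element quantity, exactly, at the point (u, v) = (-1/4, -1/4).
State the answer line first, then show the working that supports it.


Answer: EG - F^2 = 32289/4096

E = 185/64, F = -1573/512, G = 24545/4096; EG - F^2 = 32289/4096


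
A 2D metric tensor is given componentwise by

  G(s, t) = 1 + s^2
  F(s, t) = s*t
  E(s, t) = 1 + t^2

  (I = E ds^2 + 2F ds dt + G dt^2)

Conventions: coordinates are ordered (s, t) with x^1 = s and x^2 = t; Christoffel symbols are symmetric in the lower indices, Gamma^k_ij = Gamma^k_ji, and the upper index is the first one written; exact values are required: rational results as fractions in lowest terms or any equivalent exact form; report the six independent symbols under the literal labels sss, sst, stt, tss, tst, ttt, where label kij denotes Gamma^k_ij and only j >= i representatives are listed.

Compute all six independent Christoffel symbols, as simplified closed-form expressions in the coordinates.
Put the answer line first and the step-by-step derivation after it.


Answer: Gamma_sss = 0, Gamma_sst = t/(s^2 + t^2 + 1), Gamma_stt = 0, Gamma_tss = 0, Gamma_tst = s/(s^2 + t^2 + 1), Gamma_ttt = 0

E = 1 + t^2; F = s*t; G = 1 + s^2
Gamma^k_ij = (1/2) g^{kl} (d_i g_jl + d_j g_il - d_l g_ij), with g^inv = (1/(EG-F^2)) [[G, -F], [-F, E]]
first partials: E_s = 0, E_t = 2*t, F_s = t, F_t = s, G_s = 2*s, G_t = 0
D = EG - F^2 = 1 + t^2 + s^2
expanded: Gamma^s_ss = (G E_s - 2F F_s + F E_t)/(2D), Gamma^s_st = (G E_t - F G_s)/(2D), Gamma^s_tt = (2G F_t - G G_s - F G_t)/(2D), Gamma^t_ss = (2E F_s - E E_t - F E_s)/(2D), Gamma^t_st = (E G_s - F E_t)/(2D), Gamma^t_tt = (E G_t - 2F F_t + F G_s)/(2D); substitute and cancel common factors


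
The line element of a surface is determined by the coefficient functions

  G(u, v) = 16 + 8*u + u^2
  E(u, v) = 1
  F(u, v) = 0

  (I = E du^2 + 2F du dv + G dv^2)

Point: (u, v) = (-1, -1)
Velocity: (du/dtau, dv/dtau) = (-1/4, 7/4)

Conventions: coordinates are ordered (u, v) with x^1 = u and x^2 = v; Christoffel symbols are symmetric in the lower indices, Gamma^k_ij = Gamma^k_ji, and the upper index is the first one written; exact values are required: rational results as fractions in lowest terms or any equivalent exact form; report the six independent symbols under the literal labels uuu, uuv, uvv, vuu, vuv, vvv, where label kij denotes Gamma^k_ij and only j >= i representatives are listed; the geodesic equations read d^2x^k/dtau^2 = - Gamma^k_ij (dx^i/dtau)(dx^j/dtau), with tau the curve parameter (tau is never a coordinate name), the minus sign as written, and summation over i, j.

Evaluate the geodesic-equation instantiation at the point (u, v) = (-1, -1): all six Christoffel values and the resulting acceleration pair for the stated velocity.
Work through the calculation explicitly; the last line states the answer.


E = 1, F = 0, G = 9 at the point
E_u = 0, E_v = 0, F_u = 0, F_v = 0, G_u = 6, G_v = 0
EG - F^2 = 9;  g^inv = (1/9) * [[9, 0], [0, 1]]
first-kind symbols [ij,l] = (1/2)(d_i g_jl + d_j g_il - d_l g_ij): [uu,u] = E_u/2 = 0, [uu,v] = F_u - E_v/2 = 0, [uv,u] = E_v/2 = 0, [uv,v] = G_u/2 = 3, [vv,u] = F_v - G_u/2 = -3, [vv,v] = G_v/2 = 0
Gamma^u_ij = (G*[ij,u] - F*[ij,v])/(EG - F^2), Gamma^v_ij = (E*[ij,v] - F*[ij,u])/(EG - F^2)
Gamma_uuu = 0, Gamma_uuv = 0, Gamma_uvv = -3, Gamma_vuu = 0, Gamma_vuv = 1/3, Gamma_vvv = 0
d^2u/dtau^2 = -(Gamma_uuu*(-1/4)^2 + 2*Gamma_uuv*(-1/4)*(7/4) + Gamma_uvv*(7/4)^2) = 147/16
d^2v/dtau^2 = -(Gamma_vuu*(-1/4)^2 + 2*Gamma_vuv*(-1/4)*(7/4) + Gamma_vvv*(7/4)^2) = 7/24

Answer: Gamma_uuu = 0, Gamma_uuv = 0, Gamma_uvv = -3, Gamma_vuu = 0, Gamma_vuv = 1/3, Gamma_vvv = 0; accelerations (d^2u/dtau^2, d^2v/dtau^2) = (147/16, 7/24)


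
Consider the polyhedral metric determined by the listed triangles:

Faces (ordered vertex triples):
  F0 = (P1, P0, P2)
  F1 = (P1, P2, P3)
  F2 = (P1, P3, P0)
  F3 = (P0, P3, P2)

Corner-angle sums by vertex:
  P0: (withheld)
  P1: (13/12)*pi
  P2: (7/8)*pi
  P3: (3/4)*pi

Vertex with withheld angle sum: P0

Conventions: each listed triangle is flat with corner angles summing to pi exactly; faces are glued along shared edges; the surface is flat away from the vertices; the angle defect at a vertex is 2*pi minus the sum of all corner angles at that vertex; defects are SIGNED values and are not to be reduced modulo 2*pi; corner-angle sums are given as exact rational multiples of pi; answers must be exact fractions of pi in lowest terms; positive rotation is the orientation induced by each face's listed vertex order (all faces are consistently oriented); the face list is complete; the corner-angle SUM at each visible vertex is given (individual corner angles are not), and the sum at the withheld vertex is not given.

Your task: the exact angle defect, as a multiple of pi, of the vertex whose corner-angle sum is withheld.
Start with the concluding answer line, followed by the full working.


Answer: defect(P0) = (17/24)*pi

V = 4, E = 6, F = 4; chi = V - E + F = 2
Gauss-Bonnet: total defect = 2*pi*chi = 4*pi; visible defects sum to (79/24)*pi


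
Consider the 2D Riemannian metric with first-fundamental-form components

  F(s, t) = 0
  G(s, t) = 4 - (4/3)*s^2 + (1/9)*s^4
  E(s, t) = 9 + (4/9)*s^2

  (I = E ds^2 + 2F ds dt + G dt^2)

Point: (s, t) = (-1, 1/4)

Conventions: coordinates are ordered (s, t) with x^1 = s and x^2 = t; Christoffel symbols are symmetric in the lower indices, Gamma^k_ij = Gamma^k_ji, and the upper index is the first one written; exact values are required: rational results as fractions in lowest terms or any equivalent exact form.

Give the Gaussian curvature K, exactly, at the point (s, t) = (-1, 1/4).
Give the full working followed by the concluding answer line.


E = 85/9, F = 0, G = 25/9, EG - F^2 = 2125/81 at the point
E_s = -8/9, E_t = 0, F_s = 0, F_t = 0, G_s = 20/9, G_t = 0
E_tt = 0, F_st = 0, G_ss = -4/3
Evaluate Brioschi's two determinant matrices M1, M2 and divide by (EG - F^2)^2.
M1 = [[-E_tt/2 + F_st - G_ss/2, E_s/2, F_s - E_t/2], [F_t - G_s/2, E, F], [G_t/2, F, G]] = [[2/3, -4/9, 0], [-10/9, 85/9, 0], [0, 0, 25/9]]; det M1 = 11750/729
M2 = [[0, E_t/2, G_s/2], [E_t/2, E, F], [G_s/2, F, G]] = [[0, 0, 10/9], [0, 85/9, 0], [10/9, 0, 25/9]]; det M2 = -8500/729
det M1 - det M2 = 250/9; K = 250/9 / (2125/81)^2 = 1458/36125

Answer: K = 1458/36125


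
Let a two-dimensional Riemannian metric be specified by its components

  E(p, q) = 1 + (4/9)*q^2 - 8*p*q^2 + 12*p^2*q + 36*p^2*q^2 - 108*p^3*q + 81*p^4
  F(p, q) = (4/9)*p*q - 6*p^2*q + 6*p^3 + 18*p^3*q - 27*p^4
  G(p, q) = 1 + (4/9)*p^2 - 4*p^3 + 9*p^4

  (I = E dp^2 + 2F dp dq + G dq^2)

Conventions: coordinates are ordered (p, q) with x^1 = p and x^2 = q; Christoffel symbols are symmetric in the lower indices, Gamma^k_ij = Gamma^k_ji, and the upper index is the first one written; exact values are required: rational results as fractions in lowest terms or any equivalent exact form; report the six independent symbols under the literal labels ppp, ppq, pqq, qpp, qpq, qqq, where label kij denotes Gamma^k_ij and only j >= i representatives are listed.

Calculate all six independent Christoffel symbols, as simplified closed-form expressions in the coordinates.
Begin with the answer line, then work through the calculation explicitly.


Answer: Gamma_ppp = (1458*p^3 - 1458*p^2*q + 324*p*q^2 + 108*p*q - 36*q^2)/(810*p^4 - 972*p^3*q - 36*p^3 + 324*p^2*q^2 + 108*p^2*q + 4*p^2 - 72*p*q^2 + 4*q^2 + 9), Gamma_ppq = (-486*p^3 + 324*p^2*q + 54*p^2 - 72*p*q + 4*q)/(810*p^4 - 972*p^3*q - 36*p^3 + 324*p^2*q^2 + 108*p^2*q + 4*p^2 - 72*p*q^2 + 4*q^2 + 9), Gamma_pqq = 0, Gamma_qpp = (-486*p^3 + 162*p^2*q + 108*p^2 - 36*p*q)/(810*p^4 - 972*p^3*q - 36*p^3 + 324*p^2*q^2 + 108*p^2*q + 4*p^2 - 72*p*q^2 + 4*q^2 + 9), Gamma_qpq = (162*p^3 - 54*p^2 + 4*p)/(810*p^4 - 972*p^3*q - 36*p^3 + 324*p^2*q^2 + 108*p^2*q + 4*p^2 - 72*p*q^2 + 4*q^2 + 9), Gamma_qqq = 0

E = 1 + (4/9)*q^2 - 8*p*q^2 + 12*p^2*q + 36*p^2*q^2 - 108*p^3*q + 81*p^4; F = (4/9)*p*q - 6*p^2*q + 6*p^3 + 18*p^3*q - 27*p^4; G = 1 + (4/9)*p^2 - 4*p^3 + 9*p^4
Gamma^k_ij = (1/2) g^{kl} (d_i g_jl + d_j g_il - d_l g_ij), with g^inv = (1/(EG-F^2)) [[G, -F], [-F, E]]
first partials: E_p = -8*q^2 + 24*p*q + 72*p*q^2 - 324*p^2*q + 324*p^3, E_q = (8/9)*q - 16*p*q + 12*p^2 + 72*p^2*q - 108*p^3, F_p = (4/9)*q - 12*p*q + 18*p^2 + 54*p^2*q - 108*p^3, F_q = (4/9)*p - 6*p^2 + 18*p^3, G_p = (8/9)*p - 12*p^2 + 36*p^3, G_q = 0
D = EG - F^2 = 1 + (4/9)*q^2 + (4/9)*p^2 - 8*p*q^2 + 12*p^2*q - 4*p^3 + 36*p^2*q^2 - 108*p^3*q + 90*p^4
expanded: Gamma^p_pp = (G E_p - 2F F_p + F E_q)/(2D), Gamma^p_pq = (G E_q - F G_p)/(2D), Gamma^p_qq = (2G F_q - G G_p - F G_q)/(2D), Gamma^q_pp = (2E F_p - E E_q - F E_p)/(2D), Gamma^q_pq = (E G_p - F E_q)/(2D), Gamma^q_qq = (E G_q - 2F F_q + F G_p)/(2D); substitute and cancel common factors


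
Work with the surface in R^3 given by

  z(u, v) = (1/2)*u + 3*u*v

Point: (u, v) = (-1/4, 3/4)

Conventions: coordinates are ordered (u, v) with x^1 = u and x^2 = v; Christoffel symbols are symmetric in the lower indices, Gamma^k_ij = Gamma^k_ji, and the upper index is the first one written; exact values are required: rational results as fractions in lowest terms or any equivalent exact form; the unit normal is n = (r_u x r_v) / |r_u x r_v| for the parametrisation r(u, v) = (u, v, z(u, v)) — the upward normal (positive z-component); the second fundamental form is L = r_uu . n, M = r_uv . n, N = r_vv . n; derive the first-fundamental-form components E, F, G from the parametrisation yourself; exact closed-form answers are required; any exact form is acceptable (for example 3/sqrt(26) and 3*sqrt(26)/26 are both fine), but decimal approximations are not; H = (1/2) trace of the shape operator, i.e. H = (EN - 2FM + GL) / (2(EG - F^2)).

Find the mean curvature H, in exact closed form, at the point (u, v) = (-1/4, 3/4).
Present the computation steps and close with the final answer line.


z_u = 11/4, z_v = -3/4, z_uu = 0, z_uv = 3, z_vv = 0
E = 137/16, F = -33/16, G = 25/16; answer radicand W^2 = 73/8
unnormalised second-form numerators: l = 0, m = 3, n = 0; L = l/sqrt(73/8), and similarly M = m/sqrt(W^2), N = n/sqrt(W^2)
H = (E*n - 2*F*m + G*l) / (2*(EG - F^2)*sqrt(W^2)); E*n - 2*F*m + G*l = 99/8, EG - F^2 = 73/8, so H = (99/146)/sqrt(73/8)

Answer: H = 99*sqrt(146)/5329


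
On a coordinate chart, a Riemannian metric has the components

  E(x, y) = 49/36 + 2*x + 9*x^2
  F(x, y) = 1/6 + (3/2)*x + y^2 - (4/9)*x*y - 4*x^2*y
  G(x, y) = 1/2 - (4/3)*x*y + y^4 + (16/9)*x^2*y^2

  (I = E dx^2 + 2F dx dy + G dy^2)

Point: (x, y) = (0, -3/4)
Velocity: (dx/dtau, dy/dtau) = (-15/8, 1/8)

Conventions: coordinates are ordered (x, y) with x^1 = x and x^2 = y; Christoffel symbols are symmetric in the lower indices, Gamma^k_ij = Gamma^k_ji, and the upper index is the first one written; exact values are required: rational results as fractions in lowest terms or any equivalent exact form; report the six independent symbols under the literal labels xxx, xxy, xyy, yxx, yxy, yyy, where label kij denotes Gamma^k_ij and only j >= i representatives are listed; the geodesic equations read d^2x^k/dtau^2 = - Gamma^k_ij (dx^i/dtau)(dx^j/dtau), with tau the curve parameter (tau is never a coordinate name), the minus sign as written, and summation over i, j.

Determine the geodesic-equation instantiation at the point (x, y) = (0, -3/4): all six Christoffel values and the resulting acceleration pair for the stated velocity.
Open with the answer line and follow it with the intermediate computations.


Answer: Gamma_xxx = -44/49, Gamma_xxy = -480/763, Gamma_xyy = -9378/5341, Gamma_yxx = 64/21, Gamma_yxy = 128/109, Gamma_yyy = 408/763; accelerations (d^2x/dtau^2, d^2y/dtau^2) = (493839/170912, -62091/6104)

E = 49/36, F = 35/48, G = 209/256 at the point
E_x = 2, E_y = 0, F_x = 11/6, F_y = -3/2, G_x = 1, G_y = -27/16
EG - F^2 = 5341/9216;  g^inv = (9216/5341) * [[209/256, -35/48], [-35/48, 49/36]]
first-kind symbols [ij,l] = (1/2)(d_i g_jl + d_j g_il - d_l g_ij): [xx,x] = E_x/2 = 1, [xx,y] = F_x - E_y/2 = 11/6, [xy,x] = E_y/2 = 0, [xy,y] = G_x/2 = 1/2, [yy,x] = F_y - G_x/2 = -2, [yy,y] = G_y/2 = -27/32
Gamma^x_ij = (G*[ij,x] - F*[ij,y])/(EG - F^2), Gamma^y_ij = (E*[ij,y] - F*[ij,x])/(EG - F^2)
Gamma_xxx = -44/49, Gamma_xxy = -480/763, Gamma_xyy = -9378/5341, Gamma_yxx = 64/21, Gamma_yxy = 128/109, Gamma_yyy = 408/763
d^2x/dtau^2 = -(Gamma_xxx*(-15/8)^2 + 2*Gamma_xxy*(-15/8)*(1/8) + Gamma_xyy*(1/8)^2) = 493839/170912
d^2y/dtau^2 = -(Gamma_yxx*(-15/8)^2 + 2*Gamma_yxy*(-15/8)*(1/8) + Gamma_yyy*(1/8)^2) = -62091/6104


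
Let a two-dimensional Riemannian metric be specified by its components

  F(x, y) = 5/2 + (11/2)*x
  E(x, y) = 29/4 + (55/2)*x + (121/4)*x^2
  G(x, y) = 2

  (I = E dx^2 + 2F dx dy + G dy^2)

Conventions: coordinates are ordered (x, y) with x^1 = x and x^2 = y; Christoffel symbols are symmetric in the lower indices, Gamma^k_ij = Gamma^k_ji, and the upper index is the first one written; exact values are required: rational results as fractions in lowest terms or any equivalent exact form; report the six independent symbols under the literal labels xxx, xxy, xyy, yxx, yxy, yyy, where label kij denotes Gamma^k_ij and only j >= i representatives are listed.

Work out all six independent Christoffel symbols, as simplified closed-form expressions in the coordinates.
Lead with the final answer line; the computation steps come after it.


Answer: Gamma_xxx = (11*x + 5)/(11*x^2 + 10*x + 3), Gamma_xxy = 0, Gamma_xyy = 0, Gamma_yxx = 2/(11*x^2 + 10*x + 3), Gamma_yxy = 0, Gamma_yyy = 0

E = 29/4 + (55/2)*x + (121/4)*x^2; F = 5/2 + (11/2)*x; G = 2
Gamma^k_ij = (1/2) g^{kl} (d_i g_jl + d_j g_il - d_l g_ij), with g^inv = (1/(EG-F^2)) [[G, -F], [-F, E]]
first partials: E_x = 55/2 + (121/2)*x, E_y = 0, F_x = 11/2, F_y = 0, G_x = 0, G_y = 0
D = EG - F^2 = 33/4 + (55/2)*x + (121/4)*x^2
expanded: Gamma^x_xx = (G E_x - 2F F_x + F E_y)/(2D), Gamma^x_xy = (G E_y - F G_x)/(2D), Gamma^x_yy = (2G F_y - G G_x - F G_y)/(2D), Gamma^y_xx = (2E F_x - E E_y - F E_x)/(2D), Gamma^y_xy = (E G_x - F E_y)/(2D), Gamma^y_yy = (E G_y - 2F F_y + F G_x)/(2D); substitute and cancel common factors


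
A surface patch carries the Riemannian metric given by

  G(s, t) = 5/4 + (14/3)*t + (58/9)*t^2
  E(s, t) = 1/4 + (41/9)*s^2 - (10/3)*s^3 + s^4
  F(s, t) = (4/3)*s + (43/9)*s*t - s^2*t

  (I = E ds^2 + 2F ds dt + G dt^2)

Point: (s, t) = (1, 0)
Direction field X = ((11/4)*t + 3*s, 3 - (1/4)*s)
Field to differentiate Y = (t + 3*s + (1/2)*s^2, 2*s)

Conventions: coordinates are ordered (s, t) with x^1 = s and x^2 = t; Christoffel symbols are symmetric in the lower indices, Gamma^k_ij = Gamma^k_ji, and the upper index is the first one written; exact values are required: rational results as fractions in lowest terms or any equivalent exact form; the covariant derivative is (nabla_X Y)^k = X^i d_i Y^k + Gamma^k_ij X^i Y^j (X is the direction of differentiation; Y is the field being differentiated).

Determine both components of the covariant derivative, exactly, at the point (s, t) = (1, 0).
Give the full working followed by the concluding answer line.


E = 89/36, F = 4/3, G = 5/4 at the point
E_s = 28/9, E_t = 0, F_s = 4/3, F_t = 34/9, G_s = 0, G_t = 14/3
EG - F^2 = 21/16;  g^inv = (16/21) * [[5/4, -4/3], [-4/3, 89/36]]
first-kind symbols [ij,l] = (1/2)(d_i g_jl + d_j g_il - d_l g_ij): [ss,s] = E_s/2 = 14/9, [ss,t] = F_s - E_t/2 = 4/3, [st,s] = E_t/2 = 0, [st,t] = G_s/2 = 0, [tt,s] = F_t - G_s/2 = 34/9, [tt,t] = G_t/2 = 7/3
Gamma^s_ij = (G*[ij,s] - F*[ij,t])/(EG - F^2), Gamma^t_ij = (E*[ij,t] - F*[ij,s])/(EG - F^2)
Gamma_sss = 8/63, Gamma_sst = 0, Gamma_stt = 232/189, Gamma_tss = 176/189, Gamma_tst = 0, Gamma_ttt = 316/567
X = (3, 11/4), Y = (7/2, 2) at the point

Answer: (nabla_X Y)^s = 17263/756, (nabla_X Y)^t = 10684/567


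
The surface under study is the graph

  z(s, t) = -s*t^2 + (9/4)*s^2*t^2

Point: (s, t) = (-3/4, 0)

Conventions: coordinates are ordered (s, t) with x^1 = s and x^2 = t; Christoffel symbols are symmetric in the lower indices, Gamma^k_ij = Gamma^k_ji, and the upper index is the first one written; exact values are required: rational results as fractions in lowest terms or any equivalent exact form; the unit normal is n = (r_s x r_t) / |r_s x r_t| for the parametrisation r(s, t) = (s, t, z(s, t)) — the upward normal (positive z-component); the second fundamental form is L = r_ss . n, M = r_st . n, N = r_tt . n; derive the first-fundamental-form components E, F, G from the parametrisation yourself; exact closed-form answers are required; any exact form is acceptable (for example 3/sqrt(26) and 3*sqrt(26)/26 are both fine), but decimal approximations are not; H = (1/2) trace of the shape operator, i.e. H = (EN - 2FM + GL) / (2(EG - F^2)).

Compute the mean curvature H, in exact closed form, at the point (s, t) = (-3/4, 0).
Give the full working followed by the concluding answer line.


z_s = 0, z_t = 0, z_ss = 0, z_st = 0, z_tt = 129/32
E = 1, F = 0, G = 1; answer radicand W^2 = 1
unnormalised second-form numerators: l = 0, m = 0, n = 129/32; L = l/sqrt(1), and similarly M = m/sqrt(W^2), N = n/sqrt(W^2)
H = (E*n - 2*F*m + G*l) / (2*(EG - F^2)*sqrt(W^2)); E*n - 2*F*m + G*l = 129/32, EG - F^2 = 1, so H = (129/64)/sqrt(1)

Answer: H = 129/64


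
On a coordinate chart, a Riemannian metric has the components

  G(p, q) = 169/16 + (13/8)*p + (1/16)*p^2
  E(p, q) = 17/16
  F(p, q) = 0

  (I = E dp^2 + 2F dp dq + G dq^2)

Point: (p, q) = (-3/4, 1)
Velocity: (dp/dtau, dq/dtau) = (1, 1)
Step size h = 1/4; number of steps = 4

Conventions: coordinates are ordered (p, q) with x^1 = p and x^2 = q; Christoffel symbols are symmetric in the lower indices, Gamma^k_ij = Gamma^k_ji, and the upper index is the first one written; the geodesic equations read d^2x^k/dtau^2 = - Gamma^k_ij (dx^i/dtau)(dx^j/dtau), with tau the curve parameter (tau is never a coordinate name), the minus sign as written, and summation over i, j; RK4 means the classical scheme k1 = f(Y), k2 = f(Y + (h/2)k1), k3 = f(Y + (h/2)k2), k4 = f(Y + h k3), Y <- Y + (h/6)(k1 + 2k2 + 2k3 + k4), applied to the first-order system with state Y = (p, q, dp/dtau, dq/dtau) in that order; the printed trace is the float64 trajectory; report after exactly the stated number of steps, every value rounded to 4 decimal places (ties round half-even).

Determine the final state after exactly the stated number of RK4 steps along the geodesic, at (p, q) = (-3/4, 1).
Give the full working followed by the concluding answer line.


f(Y) = (dp/dtau, dq/dtau, -Gamma^p_ij Y'^i Y'^j, -Gamma^q_ij Y'^i Y'^j) with the Gammas evaluated at the stage position; h = 0.250000; intermediate values shown to 6 dp
step 0: p = -0.7500, q = 1.0000, dp/dtau = 1.0000, dq/dtau = 1.0000
step 1:
  k1: at (p, q) = (-0.750000, 1.000000), (dp/dtau, dq/dtau) = (1.000000, 1.000000); Gamma_ppp = 0.000000, Gamma_ppq = 0.000000, Gamma_pqq = -0.720588, Gamma_qpp = 0.000000, Gamma_qpq = 0.081633, Gamma_qqq = 0.000000; k1 = (1.000000, 1.000000, 0.720588, -0.163265)
  k2: at (p, q) = (-0.625000, 1.125000), (dp/dtau, dq/dtau) = (1.090074, 0.979592); Gamma_ppp = 0.000000, Gamma_ppq = 0.000000, Gamma_pqq = -0.727941, Gamma_qpp = 0.000000, Gamma_qpq = 0.080808, Gamma_qqq = 0.000000; k2 = (1.090074, 0.979592, 0.698532, -0.172578)
  k3: at (p, q) = (-0.613741, 1.122449), (dp/dtau, dq/dtau) = (1.087317, 0.978428); Gamma_ppp = 0.000000, Gamma_ppq = 0.000000, Gamma_pqq = -0.728603, Gamma_qpp = 0.000000, Gamma_qpq = 0.080735, Gamma_qqq = 0.000000; k3 = (1.087317, 0.978428, 0.697507, -0.171781)
  k4: at (p, q) = (-0.478171, 1.244607), (dp/dtau, dq/dtau) = (1.174377, 0.957055); Gamma_ppp = 0.000000, Gamma_ppq = 0.000000, Gamma_pqq = -0.736578, Gamma_qpp = 0.000000, Gamma_qpq = 0.079861, Gamma_qqq = 0.000000; k4 = (1.174377, 0.957055, 0.674672, -0.179517)
  Y <- Y + (h/6)(k1 + 2k2 + 2k3 + k4): p = -0.4780, q = 1.2447, dp/dtau = 1.1745, dq/dtau = 0.9570
step 2:
  k1: at (p, q) = (-0.477952, 1.244712), (dp/dtau, dq/dtau) = (1.174472, 0.957021); Gamma_ppp = 0.000000, Gamma_ppq = 0.000000, Gamma_pqq = -0.736591, Gamma_qpp = 0.000000, Gamma_qpq = 0.079859, Gamma_qqq = 0.000000; k1 = (1.174472, 0.957021, 0.674636, -0.179522)
  k2: at (p, q) = (-0.331143, 1.364340), (dp/dtau, dq/dtau) = (1.258802, 0.934581); Gamma_ppp = 0.000000, Gamma_ppq = 0.000000, Gamma_pqq = -0.745227, Gamma_qpp = 0.000000, Gamma_qpq = 0.078934, Gamma_qqq = 0.000000; k2 = (1.258802, 0.934581, 0.650912, -0.185723)
  k3: at (p, q) = (-0.320602, 1.361535), (dp/dtau, dq/dtau) = (1.255836, 0.933805); Gamma_ppp = 0.000000, Gamma_ppq = 0.000000, Gamma_pqq = -0.745847, Gamma_qpp = 0.000000, Gamma_qpq = 0.078868, Gamma_qqq = 0.000000; k3 = (1.255836, 0.933805, 0.650373, -0.184978)
  k4: at (p, q) = (-0.163993, 1.478164), (dp/dtau, dq/dtau) = (1.337066, 0.910776); Gamma_ppp = 0.000000, Gamma_ppq = 0.000000, Gamma_pqq = -0.755059, Gamma_qpp = 0.000000, Gamma_qpq = 0.077906, Gamma_qqq = 0.000000; k4 = (1.337066, 0.910776, 0.626332, -0.189742)
  Y <- Y + (h/6)(k1 + 2k2 + 2k3 + k4): p = -0.1638, q = 1.4782, dp/dtau = 1.3371, dq/dtau = 0.9107
step 3:
  k1: at (p, q) = (-0.163751, 1.478236), (dp/dtau, dq/dtau) = (1.337120, 0.910743); Gamma_ppp = 0.000000, Gamma_ppq = 0.000000, Gamma_pqq = -0.755073, Gamma_qpp = 0.000000, Gamma_qpq = 0.077904, Gamma_qqq = 0.000000; k1 = (1.337120, 0.910743, 0.626298, -0.189740)
  k2: at (p, q) = (0.003389, 1.592079), (dp/dtau, dq/dtau) = (1.415407, 0.887026); Gamma_ppp = 0.000000, Gamma_ppq = 0.000000, Gamma_pqq = -0.764905, Gamma_qpp = 0.000000, Gamma_qpq = 0.076903, Gamma_qqq = 0.000000; k2 = (1.415407, 0.887026, 0.601838, -0.193104)
  k3: at (p, q) = (0.013175, 1.589114), (dp/dtau, dq/dtau) = (1.412350, 0.886605); Gamma_ppp = 0.000000, Gamma_ppq = 0.000000, Gamma_pqq = -0.765481, Gamma_qpp = 0.000000, Gamma_qpq = 0.076845, Gamma_qqq = 0.000000; k3 = (1.412350, 0.886605, 0.601720, -0.192451)
  k4: at (p, q) = (0.189336, 1.699887), (dp/dtau, dq/dtau) = (1.487550, 0.862630); Gamma_ppp = 0.000000, Gamma_ppq = 0.000000, Gamma_pqq = -0.775843, Gamma_qpp = 0.000000, Gamma_qpq = 0.075819, Gamma_qqq = 0.000000; k4 = (1.487550, 0.862630, 0.577329, -0.194582)
  Y <- Y + (h/6)(k1 + 2k2 + 2k3 + k4): p = 0.1896, q = 1.6999, dp/dtau = 1.4876, dq/dtau = 0.8626
step 4:
  k1: at (p, q) = (0.189590, 1.699929), (dp/dtau, dq/dtau) = (1.487567, 0.862600); Gamma_ppp = 0.000000, Gamma_ppq = 0.000000, Gamma_pqq = -0.775858, Gamma_qpp = 0.000000, Gamma_qpq = 0.075817, Gamma_qqq = 0.000000; k1 = (1.487567, 0.862600, 0.577300, -0.194574)
  k2: at (p, q) = (0.375536, 1.807754), (dp/dtau, dq/dtau) = (1.559730, 0.838278); Gamma_ppp = 0.000000, Gamma_ppq = 0.000000, Gamma_pqq = -0.786796, Gamma_qpp = 0.000000, Gamma_qpq = 0.074763, Gamma_qqq = 0.000000; k2 = (1.559730, 0.838278, 0.552890, -0.195504)
  k3: at (p, q) = (0.384556, 1.804714), (dp/dtau, dq/dtau) = (1.556679, 0.838162); Gamma_ppp = 0.000000, Gamma_ppq = 0.000000, Gamma_pqq = -0.787327, Gamma_qpp = 0.000000, Gamma_qpq = 0.074713, Gamma_qqq = 0.000000; k3 = (1.556679, 0.838162, 0.553109, -0.194963)
  k4: at (p, q) = (0.578759, 1.909470), (dp/dtau, dq/dtau) = (1.625845, 0.813859); Gamma_ppp = 0.000000, Gamma_ppq = 0.000000, Gamma_pqq = -0.798751, Gamma_qpp = 0.000000, Gamma_qpq = 0.073644, Gamma_qqq = 0.000000; k4 = (1.625845, 0.813859, 0.529066, -0.194894)
  Y <- Y + (h/6)(k1 + 2k2 + 2k3 + k4): p = 0.5790, q = 1.9095, dp/dtau = 1.6258, dq/dtau = 0.8138

Answer: p = 0.5790, q = 1.9095, dp/dtau = 1.6258, dq/dtau = 0.8138


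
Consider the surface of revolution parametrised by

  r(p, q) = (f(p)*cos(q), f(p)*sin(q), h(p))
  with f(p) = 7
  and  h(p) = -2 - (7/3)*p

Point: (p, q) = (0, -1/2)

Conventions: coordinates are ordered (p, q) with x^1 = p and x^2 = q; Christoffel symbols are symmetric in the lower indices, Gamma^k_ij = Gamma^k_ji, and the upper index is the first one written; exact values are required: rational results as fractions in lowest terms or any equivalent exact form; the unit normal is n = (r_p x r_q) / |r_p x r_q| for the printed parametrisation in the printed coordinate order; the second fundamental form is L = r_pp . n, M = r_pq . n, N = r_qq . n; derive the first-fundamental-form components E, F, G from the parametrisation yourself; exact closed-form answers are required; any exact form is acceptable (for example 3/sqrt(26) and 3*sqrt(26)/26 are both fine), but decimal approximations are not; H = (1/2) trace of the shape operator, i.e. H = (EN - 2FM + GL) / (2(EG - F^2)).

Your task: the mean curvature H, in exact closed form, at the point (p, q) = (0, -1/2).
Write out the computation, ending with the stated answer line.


f = 7, f' = 0, f'' = 0, h' = -7/3, h'' = 0
E = 49/9, F = 0, G = 49; answer radicand W^2 = 49/9
unnormalised second-form numerators: l = 0, m = 0, n = -49/3; L = l/sqrt(49/9), and similarly M = m/sqrt(W^2), N = n/sqrt(W^2)
H = (E*n - 2*F*m + G*l) / (2*(EG - F^2)*sqrt(W^2)); E*n - 2*F*m + G*l = -2401/27, EG - F^2 = 2401/9, so H = (-1/6)/sqrt(49/9)

Answer: H = -1/14


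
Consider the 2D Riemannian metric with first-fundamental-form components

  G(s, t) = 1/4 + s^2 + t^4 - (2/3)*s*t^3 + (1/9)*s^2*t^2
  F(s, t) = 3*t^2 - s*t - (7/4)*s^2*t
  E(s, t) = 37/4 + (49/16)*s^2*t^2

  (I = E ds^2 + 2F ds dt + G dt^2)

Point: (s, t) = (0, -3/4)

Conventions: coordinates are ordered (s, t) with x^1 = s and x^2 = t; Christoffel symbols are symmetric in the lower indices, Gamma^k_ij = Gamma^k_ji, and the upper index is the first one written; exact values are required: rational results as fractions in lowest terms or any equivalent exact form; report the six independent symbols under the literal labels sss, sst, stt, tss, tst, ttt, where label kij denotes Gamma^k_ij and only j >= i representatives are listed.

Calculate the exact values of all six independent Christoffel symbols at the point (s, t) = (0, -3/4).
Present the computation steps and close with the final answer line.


E = 37/4, F = 27/16, G = 145/256 at the point
E_s = 0, E_t = 0, F_s = 3/4, F_t = -9/2, G_s = 9/32, G_t = -27/16
EG - F^2 = 2449/1024;  g^inv = (1024/2449) * [[145/256, -27/16], [-27/16, 37/4]]
first-kind symbols [ij,l] = (1/2)(d_i g_jl + d_j g_il - d_l g_ij): [ss,s] = E_s/2 = 0, [ss,t] = F_s - E_t/2 = 3/4, [st,s] = E_t/2 = 0, [st,t] = G_s/2 = 9/64, [tt,s] = F_t - G_s/2 = -297/64, [tt,t] = G_t/2 = -27/32
Gamma^s_ij = (G*[ij,s] - F*[ij,t])/(EG - F^2), Gamma^t_ij = (E*[ij,t] - F*[ij,s])/(EG - F^2)

Answer: Gamma_sss = -1296/2449, Gamma_sst = -243/2449, Gamma_stt = -19737/39184, Gamma_tss = 7104/2449, Gamma_tst = 1332/2449, Gamma_ttt = 27/2449


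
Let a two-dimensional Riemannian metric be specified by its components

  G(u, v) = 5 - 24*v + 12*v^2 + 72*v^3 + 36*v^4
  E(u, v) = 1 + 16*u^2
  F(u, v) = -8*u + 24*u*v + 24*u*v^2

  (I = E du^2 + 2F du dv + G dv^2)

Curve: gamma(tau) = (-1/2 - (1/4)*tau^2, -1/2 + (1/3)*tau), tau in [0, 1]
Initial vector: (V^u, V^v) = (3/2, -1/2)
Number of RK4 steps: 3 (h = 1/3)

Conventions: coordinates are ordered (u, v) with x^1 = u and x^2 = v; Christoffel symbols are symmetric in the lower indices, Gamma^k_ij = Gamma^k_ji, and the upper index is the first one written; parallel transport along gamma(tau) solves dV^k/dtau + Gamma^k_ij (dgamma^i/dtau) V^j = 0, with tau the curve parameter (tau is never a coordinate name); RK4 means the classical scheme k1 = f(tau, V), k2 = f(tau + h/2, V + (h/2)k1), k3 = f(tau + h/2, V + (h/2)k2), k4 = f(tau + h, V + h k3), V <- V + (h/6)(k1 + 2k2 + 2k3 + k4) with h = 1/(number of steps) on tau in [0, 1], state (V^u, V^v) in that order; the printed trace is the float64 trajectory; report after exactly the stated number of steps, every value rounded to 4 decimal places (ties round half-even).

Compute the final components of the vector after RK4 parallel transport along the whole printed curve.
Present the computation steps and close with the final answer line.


gamma'(tau) = (-(1/2)*tau, 1/3); f(tau, V)^k = -Gamma^k_ij(gamma(tau)) gamma'^i(tau) V^j; h = 1/3; intermediate values shown to 6 dp
curve data and Christoffel symbols at the stage parameters:
  tau = 0.000000: gamma = (-0.500000, -0.500000), gamma' = (0.000000, 0.333333); Gamma_uuu = -0.463768, Gamma_uuv = 0.000000, Gamma_uvv = 0.000000, Gamma_vuu = -0.811594, Gamma_vuv = 0.000000, Gamma_vvv = 0.000000
  tau = 0.166667: gamma = (-0.506944, -0.444444), gamma' = (-0.083333, 0.333333); Gamma_uuu = -0.470684, Gamma_uuv = 0.000000, Gamma_uvv = -0.078447, Gamma_vuu = -0.808115, Gamma_vuv = 0.000000, Gamma_vvv = -0.134686
  tau = 0.333333: gamma = (-0.527778, -0.388889), gamma' = (-0.166667, 0.333333); Gamma_uuu = -0.491134, Gamma_uuv = 0.000000, Gamma_uvv = -0.163711, Gamma_vuu = -0.797016, Gamma_vuv = 0.000000, Gamma_vvv = -0.265672
  tau = 0.500000: gamma = (-0.562500, -0.333333), gamma' = (-0.250000, 0.333333); Gamma_uuu = -0.524060, Gamma_uuv = 0.000000, Gamma_uvv = -0.262030, Gamma_vuu = -0.776385, Gamma_vuv = 0.000000, Gamma_vvv = -0.388192
  tau = 0.666667: gamma = (-0.611111, -0.277778), gamma' = (-0.333333, 0.333333); Gamma_uuu = -0.567189, Gamma_uuv = 0.000000, Gamma_uvv = -0.378126, Gamma_vuu = -0.743361, Gamma_vuv = 0.000000, Gamma_vvv = -0.495574
  tau = 0.833333: gamma = (-0.673611, -0.222222), gamma' = (-0.416667, 0.333333); Gamma_uuu = -0.616450, Gamma_uuv = 0.000000, Gamma_uvv = -0.513708, Gamma_vuu = -0.694830, Gamma_vuv = 0.000000, Gamma_vvv = -0.579025
  tau = 1.000000: gamma = (-0.750000, -0.166667), gamma' = (-0.500000, 0.333333); Gamma_uuu = -0.665639, Gamma_uuv = 0.000000, Gamma_uvv = -0.665639, Gamma_vuu = -0.628659, Gamma_vuv = 0.000000, Gamma_vvv = -0.628659
step 0: V^u = 1.5000, V^v = -0.5000
step 1: k1 = (0.000000, 0.000000), k2 = (-0.071910, -0.123462), k3 = (-0.071978, -0.123579), k4 = (-0.150353, -0.243994); V <- V + (h/6)(k1 + 2k2 + 2k3 + k4): V^u = 1.4757, V^v = -0.5410
step 2: k1 = (-0.150314, -0.243931), k2 = (-0.240855, -0.356823), k3 = (-0.240522, -0.356328), k4 = (-0.346994, -0.454773); V <- V + (h/6)(k1 + 2k2 + 2k3 + k4): V^u = 1.3945, V^v = -0.6591
step 3: k1 = (-0.346726, -0.454421), k2 = (-0.469175, -0.528830), k3 = (-0.466057, -0.525315), k4 = (-0.597512, -0.564317); V <- V + (h/6)(k1 + 2k2 + 2k3 + k4): V^u = 1.2382, V^v = -0.8328

Answer: V^u = 1.2382, V^v = -0.8328


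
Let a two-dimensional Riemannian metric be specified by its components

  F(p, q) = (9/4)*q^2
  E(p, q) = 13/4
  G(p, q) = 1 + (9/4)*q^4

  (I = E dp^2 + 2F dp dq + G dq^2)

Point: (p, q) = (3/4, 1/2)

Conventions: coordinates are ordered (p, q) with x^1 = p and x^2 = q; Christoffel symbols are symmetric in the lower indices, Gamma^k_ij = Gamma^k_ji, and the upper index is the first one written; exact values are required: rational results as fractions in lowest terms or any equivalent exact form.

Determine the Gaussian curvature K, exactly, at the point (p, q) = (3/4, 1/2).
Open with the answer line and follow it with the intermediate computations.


Answer: K = 0

E = 13/4, F = 9/16, G = 73/64, EG - F^2 = 217/64 at the point
E_p = 0, E_q = 0, F_p = 0, F_q = 9/4, G_p = 0, G_q = 9/8
E_qq = 0, F_pq = 0, G_pp = 0
By Brioschi, K is (det M1 - det M2) divided by (EG - F^2) squared.
M1 = [[-E_qq/2 + F_pq - G_pp/2, E_p/2, F_p - E_q/2], [F_q - G_p/2, E, F], [G_q/2, F, G]] = [[0, 0, 0], [9/4, 13/4, 9/16], [9/16, 9/16, 73/64]]; det M1 = 0
M2 = [[0, E_q/2, G_p/2], [E_q/2, E, F], [G_p/2, F, G]] = [[0, 0, 0], [0, 13/4, 9/16], [0, 9/16, 73/64]]; det M2 = 0
det M1 - det M2 = 0; K = 0 / (217/64)^2 = 0


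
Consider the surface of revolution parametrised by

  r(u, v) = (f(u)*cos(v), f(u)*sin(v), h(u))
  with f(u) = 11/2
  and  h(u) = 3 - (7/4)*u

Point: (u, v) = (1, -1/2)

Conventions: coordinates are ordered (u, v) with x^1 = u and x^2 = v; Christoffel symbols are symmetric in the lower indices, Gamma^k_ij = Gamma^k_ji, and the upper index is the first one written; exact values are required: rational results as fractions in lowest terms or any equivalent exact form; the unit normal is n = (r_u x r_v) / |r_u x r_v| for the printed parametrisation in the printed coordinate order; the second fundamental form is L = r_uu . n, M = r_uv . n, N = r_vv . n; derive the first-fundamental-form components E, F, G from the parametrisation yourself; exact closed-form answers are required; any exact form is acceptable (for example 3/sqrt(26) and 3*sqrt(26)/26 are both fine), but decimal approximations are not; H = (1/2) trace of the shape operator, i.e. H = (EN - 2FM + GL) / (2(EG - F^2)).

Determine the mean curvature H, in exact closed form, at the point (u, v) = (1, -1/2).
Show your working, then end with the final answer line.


f = 11/2, f' = 0, f'' = 0, h' = -7/4, h'' = 0
E = 49/16, F = 0, G = 121/4; answer radicand W^2 = 49/16
unnormalised second-form numerators: l = 0, m = 0, n = -77/8; L = l/sqrt(49/16), and similarly M = m/sqrt(W^2), N = n/sqrt(W^2)
H = (E*n - 2*F*m + G*l) / (2*(EG - F^2)*sqrt(W^2)); E*n - 2*F*m + G*l = -3773/128, EG - F^2 = 5929/64, so H = (-7/44)/sqrt(49/16)

Answer: H = -1/11


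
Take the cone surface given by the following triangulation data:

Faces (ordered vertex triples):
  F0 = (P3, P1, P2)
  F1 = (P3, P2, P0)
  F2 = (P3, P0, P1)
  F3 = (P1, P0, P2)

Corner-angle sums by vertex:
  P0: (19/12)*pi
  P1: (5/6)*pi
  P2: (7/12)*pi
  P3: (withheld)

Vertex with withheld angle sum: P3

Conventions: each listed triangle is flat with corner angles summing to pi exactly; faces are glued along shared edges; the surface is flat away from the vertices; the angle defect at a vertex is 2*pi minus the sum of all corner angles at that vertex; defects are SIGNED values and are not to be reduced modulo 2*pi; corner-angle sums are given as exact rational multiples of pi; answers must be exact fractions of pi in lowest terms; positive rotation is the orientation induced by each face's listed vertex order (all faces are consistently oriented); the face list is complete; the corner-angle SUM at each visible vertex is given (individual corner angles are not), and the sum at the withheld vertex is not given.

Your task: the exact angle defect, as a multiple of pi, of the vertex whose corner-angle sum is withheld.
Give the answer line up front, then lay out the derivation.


Answer: defect(P3) = pi

V = 4, E = 6, F = 4; chi = V - E + F = 2
Gauss-Bonnet: total defect = 2*pi*chi = 4*pi; visible defects sum to 3*pi


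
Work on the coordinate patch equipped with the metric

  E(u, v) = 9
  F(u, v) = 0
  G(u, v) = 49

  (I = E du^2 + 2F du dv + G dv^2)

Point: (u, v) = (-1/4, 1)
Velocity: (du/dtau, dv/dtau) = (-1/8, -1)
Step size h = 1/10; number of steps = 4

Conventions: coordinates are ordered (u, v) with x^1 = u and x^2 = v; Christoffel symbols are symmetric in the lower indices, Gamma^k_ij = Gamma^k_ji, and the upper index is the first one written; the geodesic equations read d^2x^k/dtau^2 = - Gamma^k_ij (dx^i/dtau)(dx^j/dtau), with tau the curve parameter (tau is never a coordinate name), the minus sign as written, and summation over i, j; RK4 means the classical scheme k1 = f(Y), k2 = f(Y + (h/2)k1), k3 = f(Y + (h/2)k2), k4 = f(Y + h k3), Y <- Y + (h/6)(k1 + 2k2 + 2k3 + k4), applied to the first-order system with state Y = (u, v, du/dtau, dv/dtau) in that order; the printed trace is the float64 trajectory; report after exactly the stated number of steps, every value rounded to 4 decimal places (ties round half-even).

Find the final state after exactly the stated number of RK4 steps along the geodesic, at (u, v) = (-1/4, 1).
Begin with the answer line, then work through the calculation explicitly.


Answer: u = -0.3000, v = 0.6000, du/dtau = -0.1250, dv/dtau = -1.0000

f(Y) = (du/dtau, dv/dtau, -Gamma^u_ij Y'^i Y'^j, -Gamma^v_ij Y'^i Y'^j) with the Gammas evaluated at the stage position; h = 0.100000; intermediate values shown to 6 dp
step 0: u = -0.2500, v = 1.0000, du/dtau = -0.1250, dv/dtau = -1.0000
step 1:
  k1: at (u, v) = (-0.250000, 1.000000), (du/dtau, dv/dtau) = (-0.125000, -1.000000); Gamma_uuu = 0.000000, Gamma_uuv = 0.000000, Gamma_uvv = 0.000000, Gamma_vuu = 0.000000, Gamma_vuv = 0.000000, Gamma_vvv = 0.000000; k1 = (-0.125000, -1.000000, 0.000000, 0.000000)
  k2: at (u, v) = (-0.256250, 0.950000), (du/dtau, dv/dtau) = (-0.125000, -1.000000); Gamma_uuu = 0.000000, Gamma_uuv = 0.000000, Gamma_uvv = 0.000000, Gamma_vuu = 0.000000, Gamma_vuv = 0.000000, Gamma_vvv = 0.000000; k2 = (-0.125000, -1.000000, 0.000000, 0.000000)
  k3: at (u, v) = (-0.256250, 0.950000), (du/dtau, dv/dtau) = (-0.125000, -1.000000); Gamma_uuu = 0.000000, Gamma_uuv = 0.000000, Gamma_uvv = 0.000000, Gamma_vuu = 0.000000, Gamma_vuv = 0.000000, Gamma_vvv = 0.000000; k3 = (-0.125000, -1.000000, 0.000000, 0.000000)
  k4: at (u, v) = (-0.262500, 0.900000), (du/dtau, dv/dtau) = (-0.125000, -1.000000); Gamma_uuu = 0.000000, Gamma_uuv = 0.000000, Gamma_uvv = 0.000000, Gamma_vuu = 0.000000, Gamma_vuv = 0.000000, Gamma_vvv = 0.000000; k4 = (-0.125000, -1.000000, 0.000000, 0.000000)
  Y <- Y + (h/6)(k1 + 2k2 + 2k3 + k4): u = -0.2625, v = 0.9000, du/dtau = -0.1250, dv/dtau = -1.0000
step 2:
  k1: at (u, v) = (-0.262500, 0.900000), (du/dtau, dv/dtau) = (-0.125000, -1.000000); Gamma_uuu = 0.000000, Gamma_uuv = 0.000000, Gamma_uvv = 0.000000, Gamma_vuu = 0.000000, Gamma_vuv = 0.000000, Gamma_vvv = 0.000000; k1 = (-0.125000, -1.000000, 0.000000, 0.000000)
  k2: at (u, v) = (-0.268750, 0.850000), (du/dtau, dv/dtau) = (-0.125000, -1.000000); Gamma_uuu = 0.000000, Gamma_uuv = 0.000000, Gamma_uvv = 0.000000, Gamma_vuu = 0.000000, Gamma_vuv = 0.000000, Gamma_vvv = 0.000000; k2 = (-0.125000, -1.000000, 0.000000, 0.000000)
  k3: at (u, v) = (-0.268750, 0.850000), (du/dtau, dv/dtau) = (-0.125000, -1.000000); Gamma_uuu = 0.000000, Gamma_uuv = 0.000000, Gamma_uvv = 0.000000, Gamma_vuu = 0.000000, Gamma_vuv = 0.000000, Gamma_vvv = 0.000000; k3 = (-0.125000, -1.000000, 0.000000, 0.000000)
  k4: at (u, v) = (-0.275000, 0.800000), (du/dtau, dv/dtau) = (-0.125000, -1.000000); Gamma_uuu = 0.000000, Gamma_uuv = 0.000000, Gamma_uvv = 0.000000, Gamma_vuu = 0.000000, Gamma_vuv = 0.000000, Gamma_vvv = 0.000000; k4 = (-0.125000, -1.000000, 0.000000, 0.000000)
  Y <- Y + (h/6)(k1 + 2k2 + 2k3 + k4): u = -0.2750, v = 0.8000, du/dtau = -0.1250, dv/dtau = -1.0000
step 3:
  k1: at (u, v) = (-0.275000, 0.800000), (du/dtau, dv/dtau) = (-0.125000, -1.000000); Gamma_uuu = 0.000000, Gamma_uuv = 0.000000, Gamma_uvv = 0.000000, Gamma_vuu = 0.000000, Gamma_vuv = 0.000000, Gamma_vvv = 0.000000; k1 = (-0.125000, -1.000000, 0.000000, 0.000000)
  k2: at (u, v) = (-0.281250, 0.750000), (du/dtau, dv/dtau) = (-0.125000, -1.000000); Gamma_uuu = 0.000000, Gamma_uuv = 0.000000, Gamma_uvv = 0.000000, Gamma_vuu = 0.000000, Gamma_vuv = 0.000000, Gamma_vvv = 0.000000; k2 = (-0.125000, -1.000000, 0.000000, 0.000000)
  k3: at (u, v) = (-0.281250, 0.750000), (du/dtau, dv/dtau) = (-0.125000, -1.000000); Gamma_uuu = 0.000000, Gamma_uuv = 0.000000, Gamma_uvv = 0.000000, Gamma_vuu = 0.000000, Gamma_vuv = 0.000000, Gamma_vvv = 0.000000; k3 = (-0.125000, -1.000000, 0.000000, 0.000000)
  k4: at (u, v) = (-0.287500, 0.700000), (du/dtau, dv/dtau) = (-0.125000, -1.000000); Gamma_uuu = 0.000000, Gamma_uuv = 0.000000, Gamma_uvv = 0.000000, Gamma_vuu = 0.000000, Gamma_vuv = 0.000000, Gamma_vvv = 0.000000; k4 = (-0.125000, -1.000000, 0.000000, 0.000000)
  Y <- Y + (h/6)(k1 + 2k2 + 2k3 + k4): u = -0.2875, v = 0.7000, du/dtau = -0.1250, dv/dtau = -1.0000
step 4:
  k1: at (u, v) = (-0.287500, 0.700000), (du/dtau, dv/dtau) = (-0.125000, -1.000000); Gamma_uuu = 0.000000, Gamma_uuv = 0.000000, Gamma_uvv = 0.000000, Gamma_vuu = 0.000000, Gamma_vuv = 0.000000, Gamma_vvv = 0.000000; k1 = (-0.125000, -1.000000, 0.000000, 0.000000)
  k2: at (u, v) = (-0.293750, 0.650000), (du/dtau, dv/dtau) = (-0.125000, -1.000000); Gamma_uuu = 0.000000, Gamma_uuv = 0.000000, Gamma_uvv = 0.000000, Gamma_vuu = 0.000000, Gamma_vuv = 0.000000, Gamma_vvv = 0.000000; k2 = (-0.125000, -1.000000, 0.000000, 0.000000)
  k3: at (u, v) = (-0.293750, 0.650000), (du/dtau, dv/dtau) = (-0.125000, -1.000000); Gamma_uuu = 0.000000, Gamma_uuv = 0.000000, Gamma_uvv = 0.000000, Gamma_vuu = 0.000000, Gamma_vuv = 0.000000, Gamma_vvv = 0.000000; k3 = (-0.125000, -1.000000, 0.000000, 0.000000)
  k4: at (u, v) = (-0.300000, 0.600000), (du/dtau, dv/dtau) = (-0.125000, -1.000000); Gamma_uuu = 0.000000, Gamma_uuv = 0.000000, Gamma_uvv = 0.000000, Gamma_vuu = 0.000000, Gamma_vuv = 0.000000, Gamma_vvv = 0.000000; k4 = (-0.125000, -1.000000, 0.000000, 0.000000)
  Y <- Y + (h/6)(k1 + 2k2 + 2k3 + k4): u = -0.3000, v = 0.6000, du/dtau = -0.1250, dv/dtau = -1.0000
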